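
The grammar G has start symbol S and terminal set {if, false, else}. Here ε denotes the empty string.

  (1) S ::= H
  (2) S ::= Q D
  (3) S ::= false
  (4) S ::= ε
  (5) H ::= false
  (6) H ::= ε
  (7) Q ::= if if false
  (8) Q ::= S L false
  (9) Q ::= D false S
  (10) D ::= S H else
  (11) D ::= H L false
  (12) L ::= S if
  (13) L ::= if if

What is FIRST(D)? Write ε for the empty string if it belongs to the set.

FIRST(H): from H::=false we get {false}; from H::=ε we get {ε}. So FIRST(H) = {ε, false}.
FIRST(S): from S::=H we get {ε, false}; from S::=Q D we get {else, false, if}; from S::=false we get {false}; from S::=ε we get {ε}. So FIRST(S) = {ε, else, false, if}.
FIRST(L): from L::=S if we get {else, false, if}; from L::=if if we get {if}. So FIRST(L) = {else, false, if}.
FIRST(D): from D::=S H else we get {else, false, if}; from D::=H L false we get {else, false, if}. So FIRST(D) = {else, false, if}.
FIRST(Q): from Q::=if if false we get {if}; from Q::=S L false we get {else, false, if}; from Q::=D false S we get {else, false, if}. So FIRST(Q) = {else, false, if}.

{else, false, if}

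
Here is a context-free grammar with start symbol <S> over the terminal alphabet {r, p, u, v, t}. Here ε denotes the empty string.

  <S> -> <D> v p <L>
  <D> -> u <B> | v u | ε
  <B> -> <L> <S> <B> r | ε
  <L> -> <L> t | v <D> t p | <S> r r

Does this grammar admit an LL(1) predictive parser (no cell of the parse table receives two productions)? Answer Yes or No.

No

FIRST(<S>) = {u, v}
FIRST(<D>) = {ε, u, v}
FIRST(<B>) = {ε, u, v}
FIRST(<L>) = {u, v}
FOLLOW(<S>) = {$, r, u, v}
FOLLOW(<D>) = {t, v}
FOLLOW(<B>) = {r, t, v}
FOLLOW(<L>) = {$, r, t, u, v}
Cell M[<B>, v] receives both <B> -> <L> <S> <B> r and <B> -> ε — the grammar is not LL(1).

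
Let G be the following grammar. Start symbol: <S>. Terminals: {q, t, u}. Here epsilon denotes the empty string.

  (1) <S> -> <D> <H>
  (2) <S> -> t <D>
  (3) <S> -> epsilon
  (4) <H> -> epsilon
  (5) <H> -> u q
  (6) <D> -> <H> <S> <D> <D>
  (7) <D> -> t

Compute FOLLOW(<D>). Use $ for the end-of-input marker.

FIRST(<H>) = {epsilon, u}
FIRST(<S>) = {epsilon, t, u}  (via <D> <H>)
FIRST(<D>) = {t, u}  (via <H> <S> <D> <D>)
FOLLOW(<S>) includes $ since <S> is the start symbol.
FOLLOW(<S>): in <D>-><H> <S> <D> <D>, <S> is followed by <D> <D> with FIRST {t, u}. Thus FOLLOW(<S>) = {$, t, u}.
FOLLOW(<H>): in <S>-><D> <H>, the suffix after <H> is empty, so FOLLOW(<H>) ⊇ FOLLOW(<S>) = {$, t, u}; in <D>-><H> <S> <D> <D>, <H> is followed by <S> <D> <D> with FIRST {t, u}. Thus FOLLOW(<H>) = {$, t, u}.
FOLLOW(<D>): in <S>-><D> <H>, <D> is followed by <H> with FIRST {epsilon, u}; in <S>-><D> <H>, the suffix after <D> is nullable, so FOLLOW(<D>) ⊇ FOLLOW(<S>) = {$, t, u}; in <S>->t <D>, the suffix after <D> is empty, so FOLLOW(<D>) ⊇ FOLLOW(<S>) = {$, t, u}; in <D>-><H> <S> <D> <D> (occurrence 1), <D> is followed by <D> with FIRST {t, u}; in <D>-><H> <S> <D> <D> (occurrence 2), the suffix after <D> is empty (adds nothing new). Thus FOLLOW(<D>) = {$, t, u}.

{$, t, u}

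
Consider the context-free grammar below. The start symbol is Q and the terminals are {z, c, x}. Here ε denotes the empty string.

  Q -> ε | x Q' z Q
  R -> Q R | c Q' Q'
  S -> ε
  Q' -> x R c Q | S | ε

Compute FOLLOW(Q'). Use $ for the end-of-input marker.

{c, x, z}

FIRST(Q): from Q->ε we get {ε}; from Q->x Q' z Q we get {x}. So FIRST(Q) = {ε, x}.
FIRST(S): from S->ε we get {ε}. So FIRST(S) = {ε}.
FIRST(R): from R->Q R we get {c, x}; from R->c Q' Q' we get {c}. So FIRST(R) = {c, x}.
FIRST(Q'): from Q'->x R c Q we get {x}; from Q'->S we get {ε}; from Q'->ε we get {ε}. So FIRST(Q') = {ε, x}.
FOLLOW(Q) includes $ since Q is the start symbol.
FOLLOW(R): in R->Q R, the suffix after R is empty (adds nothing new); in Q'->x R c Q, R is followed by c Q with FIRST {c}. Thus FOLLOW(R) = {c}.
FOLLOW(Q'): in Q->x Q' z Q, Q' is followed by z Q with FIRST {z}; in R->c Q' Q' (occurrence 1), Q' is followed by Q' with FIRST {ε, x}; in R->c Q' Q' (occurrence 1), the suffix after Q' is nullable, so FOLLOW(Q') ⊇ FOLLOW(R) = {c}; in R->c Q' Q' (occurrence 2), the suffix after Q' is empty, so FOLLOW(Q') ⊇ FOLLOW(R) = {c}. Thus FOLLOW(Q') = {c, x, z}.
FOLLOW(Q): in Q->x Q' z Q, the suffix after Q is empty (adds nothing new); in R->Q R, Q is followed by R with FIRST {c, x}; in Q'->x R c Q, the suffix after Q is empty, so FOLLOW(Q) ⊇ FOLLOW(Q') = {c, x, z}. Thus FOLLOW(Q) = {$, c, x, z}.
FOLLOW(S): in Q'->S, the suffix after S is empty, so FOLLOW(S) ⊇ FOLLOW(Q') = {c, x, z}. Thus FOLLOW(S) = {c, x, z}.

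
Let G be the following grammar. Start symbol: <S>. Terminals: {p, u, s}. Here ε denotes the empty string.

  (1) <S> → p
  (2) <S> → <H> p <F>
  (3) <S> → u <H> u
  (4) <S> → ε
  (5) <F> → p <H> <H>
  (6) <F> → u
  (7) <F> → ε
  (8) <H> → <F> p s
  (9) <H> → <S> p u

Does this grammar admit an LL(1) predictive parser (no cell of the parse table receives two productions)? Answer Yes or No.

No

FIRST(<S>) = {ε, p, u}
FIRST(<F>) = {ε, p, u}
FIRST(<H>) = {p, u}
FOLLOW(<S>) = {$, p}
FOLLOW(<F>) = {$, p}
FOLLOW(<H>) = {$, p, u}
Cell M[<F>, p] receives both <F> → p <H> <H> and <F> → ε — the grammar is not LL(1).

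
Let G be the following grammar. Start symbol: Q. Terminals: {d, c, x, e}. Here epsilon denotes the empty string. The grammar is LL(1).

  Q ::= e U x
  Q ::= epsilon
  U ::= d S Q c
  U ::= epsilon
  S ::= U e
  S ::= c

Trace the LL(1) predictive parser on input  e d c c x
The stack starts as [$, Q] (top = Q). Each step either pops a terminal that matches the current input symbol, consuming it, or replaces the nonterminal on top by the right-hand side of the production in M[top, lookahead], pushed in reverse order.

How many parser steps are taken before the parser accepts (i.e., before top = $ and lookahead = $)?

step 1: stack=$ Q  input=e d c c x $  — expand Q ::= e U x
step 2: stack=$ x U e  input=e d c c x $  — match e
step 3: stack=$ x U  input=d c c x $  — expand U ::= d S Q c
step 4: stack=$ x c Q S d  input=d c c x $  — match d
step 5: stack=$ x c Q S  input=c c x $  — expand S ::= c
step 6: stack=$ x c Q c  input=c c x $  — match c
step 7: stack=$ x c Q  input=c x $  — expand Q ::= epsilon
step 8: stack=$ x c  input=c x $  — match c
step 9: stack=$ x  input=x $  — match x
Accept reached after 9 steps.

9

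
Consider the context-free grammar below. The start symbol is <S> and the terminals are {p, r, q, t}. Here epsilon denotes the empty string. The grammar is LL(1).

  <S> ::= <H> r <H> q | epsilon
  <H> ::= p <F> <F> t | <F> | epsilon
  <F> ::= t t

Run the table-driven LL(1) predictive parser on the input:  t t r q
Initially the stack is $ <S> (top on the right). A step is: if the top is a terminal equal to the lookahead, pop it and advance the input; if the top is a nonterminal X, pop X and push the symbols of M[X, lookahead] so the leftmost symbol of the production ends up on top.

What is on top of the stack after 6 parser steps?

<H>

step 1: stack=$ <S>  input=t t r q $  — expand <S> ::= <H> r <H> q
step 2: stack=$ q <H> r <H>  input=t t r q $  — expand <H> ::= <F>
step 3: stack=$ q <H> r <F>  input=t t r q $  — expand <F> ::= t t
step 4: stack=$ q <H> r t t  input=t t r q $  — match t
step 5: stack=$ q <H> r t  input=t r q $  — match t
step 6: stack=$ q <H> r  input=r q $  — match r
Stack after step 6: $ q <H> (top = <H>).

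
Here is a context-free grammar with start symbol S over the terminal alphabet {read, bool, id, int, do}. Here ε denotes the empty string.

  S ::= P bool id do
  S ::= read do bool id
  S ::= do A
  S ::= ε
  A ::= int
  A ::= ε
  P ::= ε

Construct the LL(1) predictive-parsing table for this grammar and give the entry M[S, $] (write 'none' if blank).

FIRST(A) = {ε, int}
FIRST(P) = {ε}
FIRST(S) = {ε, bool, do, read}  (via P bool id do)
FOLLOW(S) includes $ since S is the start symbol.
FOLLOW(S): S appears on no right-hand side. Thus FOLLOW(S) = {$}.
For S ::= P bool id do: FIRST(P bool id do) = {bool}, so it goes in M[S, t] for t ∈ {bool}.
For S ::= read do bool id: FIRST(read do bool id) = {read}, so it goes in M[S, t] for t ∈ {read}.
For S ::= do A: FIRST(do A) = {do}, so it goes in M[S, t] for t ∈ {do}.
For S ::= ε: FIRST(ε) = {ε}, so it goes in M[S, t] for t ∈ {}; since ε ∈ FIRST, also for every t ∈ FOLLOW(S) = {$}.

S ::= ε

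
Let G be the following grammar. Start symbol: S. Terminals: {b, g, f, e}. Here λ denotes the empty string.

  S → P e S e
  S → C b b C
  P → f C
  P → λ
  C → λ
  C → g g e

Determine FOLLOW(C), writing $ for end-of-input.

FIRST(P): from P→f C we get {f}; from P→λ we get {λ}. So FIRST(P) = {λ, f}.
FIRST(C): from C→λ we get {λ}; from C→g g e we get {g}. So FIRST(C) = {λ, g}.
FIRST(S): from S→P e S e we get {e, f}; from S→C b b C we get {b, g}. So FIRST(S) = {b, e, f, g}.
FOLLOW(S) includes $ since S is the start symbol.
FOLLOW(S): in S→P e S e, S is followed by e with FIRST {e}. Thus FOLLOW(S) = {$, e}.
FOLLOW(P): in S→P e S e, P is followed by e S e with FIRST {e}. Thus FOLLOW(P) = {e}.
FOLLOW(C): in S→C b b C (occurrence 1), C is followed by b b C with FIRST {b}; in S→C b b C (occurrence 2), the suffix after C is empty, so FOLLOW(C) ⊇ FOLLOW(S) = {$, e}; in P→f C, the suffix after C is empty, so FOLLOW(C) ⊇ FOLLOW(P) = {e}. Thus FOLLOW(C) = {$, b, e}.

{$, b, e}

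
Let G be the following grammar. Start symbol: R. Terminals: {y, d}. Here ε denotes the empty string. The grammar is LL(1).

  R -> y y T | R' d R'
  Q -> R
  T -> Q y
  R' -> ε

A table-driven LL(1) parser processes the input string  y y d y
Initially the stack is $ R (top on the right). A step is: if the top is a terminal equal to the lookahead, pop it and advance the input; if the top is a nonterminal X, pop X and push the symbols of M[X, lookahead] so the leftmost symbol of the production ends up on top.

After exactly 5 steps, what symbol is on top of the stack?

step 1: stack=$ R  input=y y d y $  — expand R -> y y T
step 2: stack=$ T y y  input=y y d y $  — match y
step 3: stack=$ T y  input=y d y $  — match y
step 4: stack=$ T  input=d y $  — expand T -> Q y
step 5: stack=$ y Q  input=d y $  — expand Q -> R
Stack after step 5: $ y R (top = R).

R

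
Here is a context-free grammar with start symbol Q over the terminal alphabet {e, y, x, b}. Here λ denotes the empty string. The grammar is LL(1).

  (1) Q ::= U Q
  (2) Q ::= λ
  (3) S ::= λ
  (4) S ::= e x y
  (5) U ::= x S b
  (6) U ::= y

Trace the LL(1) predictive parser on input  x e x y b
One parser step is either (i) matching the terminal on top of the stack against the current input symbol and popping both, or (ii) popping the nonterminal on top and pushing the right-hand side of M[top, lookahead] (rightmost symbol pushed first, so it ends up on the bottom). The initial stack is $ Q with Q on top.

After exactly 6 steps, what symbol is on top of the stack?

y

     Stack        Input        Action
  1  $ Q          x e x y b $  expand Q ::= U Q
  2  $ Q U        x e x y b $  expand U ::= x S b
  3  $ Q b S x    x e x y b $  match x
  4  $ Q b S      e x y b $    expand S ::= e x y
  5  $ Q b y x e  e x y b $    match e
  6  $ Q b y x    x y b $      match x
Stack after step 6: $ Q b y (top = y).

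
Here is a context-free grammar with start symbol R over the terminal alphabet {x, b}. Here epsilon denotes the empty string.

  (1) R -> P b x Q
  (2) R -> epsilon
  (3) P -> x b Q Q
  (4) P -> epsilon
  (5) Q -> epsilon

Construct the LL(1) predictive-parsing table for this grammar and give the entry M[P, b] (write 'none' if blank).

P -> epsilon

FIRST(P) = {epsilon, x}
FIRST(Q) = {epsilon}
FIRST(R) = {epsilon, b, x}  (via P b x Q)
FOLLOW(R) includes $ since R is the start symbol.
FOLLOW(P): in R->P b x Q, P is followed by b x Q with FIRST {b}. Thus FOLLOW(P) = {b}.
For P -> x b Q Q: FIRST(x b Q Q) = {x}, so it goes in M[P, t] for t ∈ {x}.
For P -> epsilon: FIRST(epsilon) = {epsilon}, so it goes in M[P, t] for t ∈ {}; since epsilon ∈ FIRST, also for every t ∈ FOLLOW(P) = {b}.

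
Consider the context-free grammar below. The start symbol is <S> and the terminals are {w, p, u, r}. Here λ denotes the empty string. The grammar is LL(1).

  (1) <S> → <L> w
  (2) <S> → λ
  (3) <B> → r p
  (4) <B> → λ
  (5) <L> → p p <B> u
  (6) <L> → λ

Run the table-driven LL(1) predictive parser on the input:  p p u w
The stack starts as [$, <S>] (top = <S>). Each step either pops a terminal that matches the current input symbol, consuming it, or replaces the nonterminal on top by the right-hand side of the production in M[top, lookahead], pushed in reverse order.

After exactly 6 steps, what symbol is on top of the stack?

w

     Stack          Input      Action
  1  $ <S>          p p u w $  expand <S> → <L> w
  2  $ w <L>        p p u w $  expand <L> → p p <B> u
  3  $ w u <B> p p  p p u w $  match p
  4  $ w u <B> p    p u w $    match p
  5  $ w u <B>      u w $      expand <B> → λ
  6  $ w u          u w $      match u
Stack after step 6: $ w (top = w).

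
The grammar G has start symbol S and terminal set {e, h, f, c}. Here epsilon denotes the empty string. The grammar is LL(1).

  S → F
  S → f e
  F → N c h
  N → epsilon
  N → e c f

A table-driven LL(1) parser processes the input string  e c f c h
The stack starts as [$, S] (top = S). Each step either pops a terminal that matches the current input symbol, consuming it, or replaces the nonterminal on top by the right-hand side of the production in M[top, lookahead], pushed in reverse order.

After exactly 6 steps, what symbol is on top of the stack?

c

step 1: stack=$ S  input=e c f c h $  — expand S → F
step 2: stack=$ F  input=e c f c h $  — expand F → N c h
step 3: stack=$ h c N  input=e c f c h $  — expand N → e c f
step 4: stack=$ h c f c e  input=e c f c h $  — match e
step 5: stack=$ h c f c  input=c f c h $  — match c
step 6: stack=$ h c f  input=f c h $  — match f
Stack after step 6: $ h c (top = c).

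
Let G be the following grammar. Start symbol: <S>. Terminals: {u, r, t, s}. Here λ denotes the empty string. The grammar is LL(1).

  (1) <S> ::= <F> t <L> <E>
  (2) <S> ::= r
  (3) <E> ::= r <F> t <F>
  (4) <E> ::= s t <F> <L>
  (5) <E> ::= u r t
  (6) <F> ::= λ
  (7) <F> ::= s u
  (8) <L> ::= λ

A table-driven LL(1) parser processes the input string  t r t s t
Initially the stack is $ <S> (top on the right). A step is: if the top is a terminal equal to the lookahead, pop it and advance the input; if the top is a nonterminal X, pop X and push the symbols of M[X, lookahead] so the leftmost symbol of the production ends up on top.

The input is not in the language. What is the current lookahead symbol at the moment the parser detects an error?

step 1: stack=$ <S>  input=t r t s t $  — expand <S> ::= <F> t <L> <E>
step 2: stack=$ <E> <L> t <F>  input=t r t s t $  — expand <F> ::= λ
step 3: stack=$ <E> <L> t  input=t r t s t $  — match t
step 4: stack=$ <E> <L>  input=r t s t $  — expand <L> ::= λ
step 5: stack=$ <E>  input=r t s t $  — expand <E> ::= r <F> t <F>
step 6: stack=$ <F> t <F> r  input=r t s t $  — match r
step 7: stack=$ <F> t <F>  input=t s t $  — expand <F> ::= λ
step 8: stack=$ <F> t  input=t s t $  — match t
step 9: stack=$ <F>  input=s t $  — expand <F> ::= s u
step 10: stack=$ u s  input=s t $  — match s
step 11: stack=$ u  input=t $  — error: top is terminal u but lookahead is t

t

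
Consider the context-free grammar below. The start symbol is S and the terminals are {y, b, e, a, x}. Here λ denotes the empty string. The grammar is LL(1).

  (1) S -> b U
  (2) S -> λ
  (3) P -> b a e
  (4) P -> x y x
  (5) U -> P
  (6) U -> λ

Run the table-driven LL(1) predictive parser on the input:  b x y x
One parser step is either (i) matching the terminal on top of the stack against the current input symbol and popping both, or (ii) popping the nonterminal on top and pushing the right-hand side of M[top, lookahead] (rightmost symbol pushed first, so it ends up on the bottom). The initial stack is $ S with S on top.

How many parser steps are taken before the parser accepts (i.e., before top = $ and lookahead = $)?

7

step 1: stack=$ S  input=b x y x $  — expand S -> b U
step 2: stack=$ U b  input=b x y x $  — match b
step 3: stack=$ U  input=x y x $  — expand U -> P
step 4: stack=$ P  input=x y x $  — expand P -> x y x
step 5: stack=$ x y x  input=x y x $  — match x
step 6: stack=$ x y  input=y x $  — match y
step 7: stack=$ x  input=x $  — match x
Accept reached after 7 steps.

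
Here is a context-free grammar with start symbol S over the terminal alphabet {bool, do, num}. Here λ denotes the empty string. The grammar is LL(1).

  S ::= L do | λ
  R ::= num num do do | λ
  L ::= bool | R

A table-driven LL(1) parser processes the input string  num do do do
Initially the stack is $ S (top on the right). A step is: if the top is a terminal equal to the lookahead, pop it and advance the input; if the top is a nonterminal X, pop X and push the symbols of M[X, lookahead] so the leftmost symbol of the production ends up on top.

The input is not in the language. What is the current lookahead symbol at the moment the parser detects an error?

do

     Stack               Input           Action
  1  $ S                 num do do do $  expand S ::= L do
  2  $ do L              num do do do $  expand L ::= R
  3  $ do R              num do do do $  expand R ::= num num do do
  4  $ do do do num num  num do do do $  match num
  5  $ do do do num      do do do $      error: top is terminal num but lookahead is do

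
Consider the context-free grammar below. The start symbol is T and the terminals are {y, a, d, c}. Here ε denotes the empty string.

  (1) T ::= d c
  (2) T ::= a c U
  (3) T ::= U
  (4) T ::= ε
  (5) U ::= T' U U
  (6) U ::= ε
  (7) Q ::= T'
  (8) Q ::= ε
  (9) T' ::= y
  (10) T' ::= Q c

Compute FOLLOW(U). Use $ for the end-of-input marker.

{$, c, y}

FIRST(T) = {ε, a, c, d, y}  (via U)
FIRST(U) = {ε, c, y}  (via T' U U)
FIRST(Q) = {ε, c, y}  (via T')
FIRST(T') = {c, y}  (via Q c)
FOLLOW(T) includes $ since T is the start symbol.
FOLLOW(T): T appears on no right-hand side. Thus FOLLOW(T) = {$}.
FOLLOW(U): in T::=a c U, the suffix after U is empty, so FOLLOW(U) ⊇ FOLLOW(T) = {$}; in T::=U, the suffix after U is empty, so FOLLOW(U) ⊇ FOLLOW(T) = {$}; in U::=T' U U (occurrence 1), U is followed by U with FIRST {ε, c, y}; in U::=T' U U (occurrence 1), the suffix after U is nullable (adds nothing new); in U::=T' U U (occurrence 2), the suffix after U is empty (adds nothing new). Thus FOLLOW(U) = {$, c, y}.
FOLLOW(Q): in T'::=Q c, Q is followed by c with FIRST {c}. Thus FOLLOW(Q) = {c}.
FOLLOW(T'): in U::=T' U U, T' is followed by U U with FIRST {ε, c, y}; in U::=T' U U, the suffix after T' is nullable, so FOLLOW(T') ⊇ FOLLOW(U) = {$, c, y}; in Q::=T', the suffix after T' is empty, so FOLLOW(T') ⊇ FOLLOW(Q) = {c}. Thus FOLLOW(T') = {$, c, y}.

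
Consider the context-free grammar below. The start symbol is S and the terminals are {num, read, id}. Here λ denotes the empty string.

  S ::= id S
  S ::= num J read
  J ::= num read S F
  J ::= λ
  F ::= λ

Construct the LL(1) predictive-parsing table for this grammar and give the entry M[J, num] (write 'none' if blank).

FIRST(S) = {id, num}
FIRST(J) = {λ, num}
FIRST(F) = {λ}
FOLLOW(S) includes $ since S is the start symbol.
FOLLOW(J): in S::=num J read, J is followed by read with FIRST {read}. Thus FOLLOW(J) = {read}.
For J ::= num read S F: FIRST(num read S F) = {num}, so it goes in M[J, t] for t ∈ {num}.
For J ::= λ: FIRST(λ) = {λ}, so it goes in M[J, t] for t ∈ {}; since λ ∈ FIRST, also for every t ∈ FOLLOW(J) = {read}.

J ::= num read S F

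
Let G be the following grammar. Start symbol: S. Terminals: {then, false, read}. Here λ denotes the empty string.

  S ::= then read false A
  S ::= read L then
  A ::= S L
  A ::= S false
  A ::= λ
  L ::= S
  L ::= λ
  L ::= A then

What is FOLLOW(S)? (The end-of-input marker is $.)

FIRST(S) = {read, then}
FIRST(A) = {λ, read, then}  (via S L, S false)
FIRST(L) = {λ, read, then}  (via S, A then)
FOLLOW(S) includes $ since S is the start symbol.
FOLLOW(S): in A::=S L, S is followed by L with FIRST {λ, read, then}; in A::=S L, the suffix after S is nullable, so FOLLOW(S) ⊇ FOLLOW(A) = {$, false, read, then}; in A::=S false, S is followed by false with FIRST {false}; in L::=S, the suffix after S is empty, so FOLLOW(S) ⊇ FOLLOW(L) = {$, false, read, then}. Thus FOLLOW(S) = {$, false, read, then}.
FOLLOW(A): in S::=then read false A, the suffix after A is empty, so FOLLOW(A) ⊇ FOLLOW(S) = {$, false, read, then}; in L::=A then, A is followed by then with FIRST {then}. Thus FOLLOW(A) = {$, false, read, then}.
FOLLOW(L): in S::=read L then, L is followed by then with FIRST {then}; in A::=S L, the suffix after L is empty, so FOLLOW(L) ⊇ FOLLOW(A) = {$, false, read, then}. Thus FOLLOW(L) = {$, false, read, then}.

{$, false, read, then}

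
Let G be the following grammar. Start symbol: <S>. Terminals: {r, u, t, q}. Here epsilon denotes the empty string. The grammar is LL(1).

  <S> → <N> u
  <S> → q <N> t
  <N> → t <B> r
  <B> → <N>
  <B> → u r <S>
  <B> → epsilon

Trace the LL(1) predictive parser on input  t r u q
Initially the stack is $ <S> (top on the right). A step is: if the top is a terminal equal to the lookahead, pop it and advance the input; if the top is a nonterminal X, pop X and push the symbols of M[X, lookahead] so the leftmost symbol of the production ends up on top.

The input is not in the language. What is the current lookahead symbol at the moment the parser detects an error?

q

step 1: stack=$ <S>  input=t r u q $  — expand <S> → <N> u
step 2: stack=$ u <N>  input=t r u q $  — expand <N> → t <B> r
step 3: stack=$ u r <B> t  input=t r u q $  — match t
step 4: stack=$ u r <B>  input=r u q $  — expand <B> → epsilon
step 5: stack=$ u r  input=r u q $  — match r
step 6: stack=$ u  input=u q $  — match u
step 7: stack=$  input=q $  — error: stack empty but input remains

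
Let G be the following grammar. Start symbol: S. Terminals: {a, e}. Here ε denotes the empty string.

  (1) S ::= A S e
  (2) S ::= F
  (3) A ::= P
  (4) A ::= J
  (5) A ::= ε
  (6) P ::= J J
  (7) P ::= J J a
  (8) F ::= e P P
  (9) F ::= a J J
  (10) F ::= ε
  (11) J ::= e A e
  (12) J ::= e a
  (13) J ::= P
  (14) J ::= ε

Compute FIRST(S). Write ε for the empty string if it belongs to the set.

{ε, a, e}

FIRST(F) = {ε, a, e}
FIRST(S) = {ε, a, e}  (via A S e, F)
FIRST(A) = {ε, a, e}  (via P, J)
FIRST(P) = {ε, a, e}  (via J J, J J a)
FIRST(J) = {ε, a, e}  (via P)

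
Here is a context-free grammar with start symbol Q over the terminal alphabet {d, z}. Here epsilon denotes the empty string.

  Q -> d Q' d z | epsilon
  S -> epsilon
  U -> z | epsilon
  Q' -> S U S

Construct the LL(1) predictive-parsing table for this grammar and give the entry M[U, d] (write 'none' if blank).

U -> epsilon

FIRST(Q): from Q->d Q' d z we get {d}; from Q->epsilon we get {epsilon}. So FIRST(Q) = {epsilon, d}.
FIRST(S): from S->epsilon we get {epsilon}. So FIRST(S) = {epsilon}.
FIRST(U): from U->z we get {z}; from U->epsilon we get {epsilon}. So FIRST(U) = {epsilon, z}.
FIRST(Q'): from Q'->S U S we get {epsilon, z}. So FIRST(Q') = {epsilon, z}.
FOLLOW(Q) includes $ since Q is the start symbol.
FOLLOW(Q'): in Q->d Q' d z, Q' is followed by d z with FIRST {d}. Thus FOLLOW(Q') = {d}.
FOLLOW(U): in Q'->S U S, U is followed by S with FIRST {epsilon}; in Q'->S U S, the suffix after U is nullable, so FOLLOW(U) ⊇ FOLLOW(Q') = {d}. Thus FOLLOW(U) = {d}.
For U -> z: FIRST(z) = {z}, so it goes in M[U, t] for t ∈ {z}.
For U -> epsilon: FIRST(epsilon) = {epsilon}, so it goes in M[U, t] for t ∈ {}; since epsilon ∈ FIRST, also for every t ∈ FOLLOW(U) = {d}.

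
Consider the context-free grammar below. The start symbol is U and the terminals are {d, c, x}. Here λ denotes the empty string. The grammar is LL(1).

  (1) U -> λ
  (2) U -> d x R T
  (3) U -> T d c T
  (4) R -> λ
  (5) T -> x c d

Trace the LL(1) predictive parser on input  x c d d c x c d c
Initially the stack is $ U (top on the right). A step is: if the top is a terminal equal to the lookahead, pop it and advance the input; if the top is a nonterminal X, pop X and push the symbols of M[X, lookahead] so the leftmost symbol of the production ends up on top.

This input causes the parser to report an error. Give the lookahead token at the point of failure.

step 1: stack=$ U  input=x c d d c x c d c $  — expand U -> T d c T
step 2: stack=$ T c d T  input=x c d d c x c d c $  — expand T -> x c d
step 3: stack=$ T c d d c x  input=x c d d c x c d c $  — match x
step 4: stack=$ T c d d c  input=c d d c x c d c $  — match c
step 5: stack=$ T c d d  input=d d c x c d c $  — match d
step 6: stack=$ T c d  input=d c x c d c $  — match d
step 7: stack=$ T c  input=c x c d c $  — match c
step 8: stack=$ T  input=x c d c $  — expand T -> x c d
step 9: stack=$ d c x  input=x c d c $  — match x
step 10: stack=$ d c  input=c d c $  — match c
step 11: stack=$ d  input=d c $  — match d
step 12: stack=$  input=c $  — error: stack empty but input remains

c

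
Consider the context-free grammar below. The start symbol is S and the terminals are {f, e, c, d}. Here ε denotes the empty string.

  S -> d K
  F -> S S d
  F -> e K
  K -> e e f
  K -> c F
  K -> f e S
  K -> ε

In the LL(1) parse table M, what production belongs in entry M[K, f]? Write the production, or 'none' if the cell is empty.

K -> f e S

FIRST(S): from S->d K we get {d}. So FIRST(S) = {d}.
FIRST(K): from K->e e f we get {e}; from K->c F we get {c}; from K->f e S we get {f}; from K->ε we get {ε}. So FIRST(K) = {ε, c, e, f}.
FIRST(F): from F->S S d we get {d}; from F->e K we get {e}. So FIRST(F) = {d, e}.
FOLLOW(S) includes $ since S is the start symbol.
FOLLOW(S): in F->S S d (occurrence 1), S is followed by S d with FIRST {d}; in F->S S d (occurrence 2), S is followed by d with FIRST {d}; in K->f e S, the suffix after S is empty, so FOLLOW(S) ⊇ FOLLOW(K) = {$, d}. Thus FOLLOW(S) = {$, d}.
FOLLOW(F): in K->c F, the suffix after F is empty, so FOLLOW(F) ⊇ FOLLOW(K) = {$, d}. Thus FOLLOW(F) = {$, d}.
FOLLOW(K): in S->d K, the suffix after K is empty, so FOLLOW(K) ⊇ FOLLOW(S) = {$, d}; in F->e K, the suffix after K is empty, so FOLLOW(K) ⊇ FOLLOW(F) = {$, d}. Thus FOLLOW(K) = {$, d}.
For K -> e e f: FIRST(e e f) = {e}, so it goes in M[K, t] for t ∈ {e}.
For K -> c F: FIRST(c F) = {c}, so it goes in M[K, t] for t ∈ {c}.
For K -> f e S: FIRST(f e S) = {f}, so it goes in M[K, t] for t ∈ {f}.
For K -> ε: FIRST(ε) = {ε}, so it goes in M[K, t] for t ∈ {}; since ε ∈ FIRST, also for every t ∈ FOLLOW(K) = {$, d}.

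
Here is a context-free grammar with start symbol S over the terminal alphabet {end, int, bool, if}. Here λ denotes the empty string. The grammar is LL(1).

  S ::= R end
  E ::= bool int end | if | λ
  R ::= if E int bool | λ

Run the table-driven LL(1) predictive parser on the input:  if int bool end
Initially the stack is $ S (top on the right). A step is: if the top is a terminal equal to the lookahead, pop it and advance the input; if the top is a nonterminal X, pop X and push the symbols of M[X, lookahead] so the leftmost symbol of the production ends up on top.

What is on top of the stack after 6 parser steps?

end

step 1: stack=$ S  input=if int bool end $  — expand S ::= R end
step 2: stack=$ end R  input=if int bool end $  — expand R ::= if E int bool
step 3: stack=$ end bool int E if  input=if int bool end $  — match if
step 4: stack=$ end bool int E  input=int bool end $  — expand E ::= λ
step 5: stack=$ end bool int  input=int bool end $  — match int
step 6: stack=$ end bool  input=bool end $  — match bool
Stack after step 6: $ end (top = end).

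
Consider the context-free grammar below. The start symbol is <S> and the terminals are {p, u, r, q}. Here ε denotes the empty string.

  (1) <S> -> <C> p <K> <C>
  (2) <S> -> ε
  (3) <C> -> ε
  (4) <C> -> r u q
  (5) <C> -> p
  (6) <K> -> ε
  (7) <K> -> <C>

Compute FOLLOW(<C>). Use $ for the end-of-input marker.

FIRST(<C>) = {ε, p, r}
FIRST(<S>) = {ε, p, r}  (via <C> p <K> <C>)
FIRST(<K>) = {ε, p, r}  (via <C>)
FOLLOW(<S>) includes $ since <S> is the start symbol.
FOLLOW(<S>): <S> appears on no right-hand side. Thus FOLLOW(<S>) = {$}.
FOLLOW(<K>): in <S>-><C> p <K> <C>, <K> is followed by <C> with FIRST {ε, p, r}; in <S>-><C> p <K> <C>, the suffix after <K> is nullable, so FOLLOW(<K>) ⊇ FOLLOW(<S>) = {$}. Thus FOLLOW(<K>) = {$, p, r}.
FOLLOW(<C>): in <S>-><C> p <K> <C> (occurrence 1), <C> is followed by p <K> <C> with FIRST {p}; in <S>-><C> p <K> <C> (occurrence 2), the suffix after <C> is empty, so FOLLOW(<C>) ⊇ FOLLOW(<S>) = {$}; in <K>-><C>, the suffix after <C> is empty, so FOLLOW(<C>) ⊇ FOLLOW(<K>) = {$, p, r}. Thus FOLLOW(<C>) = {$, p, r}.

{$, p, r}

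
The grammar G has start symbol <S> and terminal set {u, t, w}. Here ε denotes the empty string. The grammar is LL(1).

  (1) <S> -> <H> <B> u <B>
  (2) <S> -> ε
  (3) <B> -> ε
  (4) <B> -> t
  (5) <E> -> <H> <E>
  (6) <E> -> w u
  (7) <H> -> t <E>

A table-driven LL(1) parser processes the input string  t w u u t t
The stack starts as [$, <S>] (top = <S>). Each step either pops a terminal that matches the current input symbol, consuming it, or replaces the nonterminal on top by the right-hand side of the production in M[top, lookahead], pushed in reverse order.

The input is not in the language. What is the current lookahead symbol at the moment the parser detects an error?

t

      Stack              Input          Action
   1  $ <S>              t w u u t t $  expand <S> -> <H> <B> u <B>
   2  $ <B> u <B> <H>    t w u u t t $  expand <H> -> t <E>
   3  $ <B> u <B> <E> t  t w u u t t $  match t
   4  $ <B> u <B> <E>    w u u t t $    expand <E> -> w u
   5  $ <B> u <B> u w    w u u t t $    match w
   6  $ <B> u <B> u      u u t t $      match u
   7  $ <B> u <B>        u t t $        expand <B> -> ε
   8  $ <B> u            u t t $        match u
   9  $ <B>              t t $          expand <B> -> t
  10  $ t                t t $          match t
  11  $                  t $            error: stack empty but input remains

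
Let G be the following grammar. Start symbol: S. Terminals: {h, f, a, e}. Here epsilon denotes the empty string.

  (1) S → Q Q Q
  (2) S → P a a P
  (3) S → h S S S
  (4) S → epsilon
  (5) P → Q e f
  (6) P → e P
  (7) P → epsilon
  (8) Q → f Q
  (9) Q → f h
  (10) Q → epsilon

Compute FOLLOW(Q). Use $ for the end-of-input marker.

FIRST(Q) = {epsilon, f}
FIRST(P) = {epsilon, e, f}  (via Q e f)
FIRST(S) = {epsilon, a, e, f, h}  (via Q Q Q, P a a P)
FOLLOW(S) includes $ since S is the start symbol.
FOLLOW(S): in S→h S S S (occurrence 1), S is followed by S S with FIRST {epsilon, a, e, f, h}; in S→h S S S (occurrence 1), the suffix after S is nullable (adds nothing new); in S→h S S S (occurrence 2), S is followed by S with FIRST {epsilon, a, e, f, h}; in S→h S S S (occurrence 2), the suffix after S is nullable (adds nothing new); in S→h S S S (occurrence 3), the suffix after S is empty (adds nothing new). Thus FOLLOW(S) = {$, a, e, f, h}.
FOLLOW(P): in S→P a a P (occurrence 1), P is followed by a a P with FIRST {a}; in S→P a a P (occurrence 2), the suffix after P is empty, so FOLLOW(P) ⊇ FOLLOW(S) = {$, a, e, f, h}; in P→e P, the suffix after P is empty (adds nothing new). Thus FOLLOW(P) = {$, a, e, f, h}.
FOLLOW(Q): in S→Q Q Q (occurrence 1), Q is followed by Q Q with FIRST {epsilon, f}; in S→Q Q Q (occurrence 1), the suffix after Q is nullable, so FOLLOW(Q) ⊇ FOLLOW(S) = {$, a, e, f, h}; in S→Q Q Q (occurrence 2), Q is followed by Q with FIRST {epsilon, f}; in S→Q Q Q (occurrence 2), the suffix after Q is nullable, so FOLLOW(Q) ⊇ FOLLOW(S) = {$, a, e, f, h}; in S→Q Q Q (occurrence 3), the suffix after Q is empty, so FOLLOW(Q) ⊇ FOLLOW(S) = {$, a, e, f, h}; in P→Q e f, Q is followed by e f with FIRST {e}; in Q→f Q, the suffix after Q is empty (adds nothing new). Thus FOLLOW(Q) = {$, a, e, f, h}.

{$, a, e, f, h}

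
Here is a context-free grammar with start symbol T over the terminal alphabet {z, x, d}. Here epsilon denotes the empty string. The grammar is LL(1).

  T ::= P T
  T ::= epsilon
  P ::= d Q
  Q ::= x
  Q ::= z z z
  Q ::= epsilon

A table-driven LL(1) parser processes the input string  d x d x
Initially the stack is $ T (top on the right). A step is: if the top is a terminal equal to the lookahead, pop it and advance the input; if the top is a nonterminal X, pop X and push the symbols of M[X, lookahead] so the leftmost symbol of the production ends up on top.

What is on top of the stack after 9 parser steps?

x

     Stack    Input      Action
  1  $ T      d x d x $  expand T ::= P T
  2  $ T P    d x d x $  expand P ::= d Q
  3  $ T Q d  d x d x $  match d
  4  $ T Q    x d x $    expand Q ::= x
  5  $ T x    x d x $    match x
  6  $ T      d x $      expand T ::= P T
  7  $ T P    d x $      expand P ::= d Q
  8  $ T Q d  d x $      match d
  9  $ T Q    x $        expand Q ::= x
Stack after step 9: $ T x (top = x).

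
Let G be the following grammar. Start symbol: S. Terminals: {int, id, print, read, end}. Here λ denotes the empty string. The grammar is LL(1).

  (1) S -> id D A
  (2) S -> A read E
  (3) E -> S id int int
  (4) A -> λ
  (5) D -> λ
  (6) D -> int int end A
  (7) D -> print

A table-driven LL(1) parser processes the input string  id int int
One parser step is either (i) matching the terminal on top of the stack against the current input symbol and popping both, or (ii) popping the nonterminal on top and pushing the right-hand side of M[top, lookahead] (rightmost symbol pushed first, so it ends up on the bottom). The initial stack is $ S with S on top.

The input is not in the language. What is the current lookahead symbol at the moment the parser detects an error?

$

     Stack              Input         Action
  1  $ S                id int int $  expand S -> id D A
  2  $ A D id           id int int $  match id
  3  $ A D              int int $     expand D -> int int end A
  4  $ A A end int int  int int $     match int
  5  $ A A end int      int $         match int
  6  $ A A end          $             error: top is terminal end but lookahead is $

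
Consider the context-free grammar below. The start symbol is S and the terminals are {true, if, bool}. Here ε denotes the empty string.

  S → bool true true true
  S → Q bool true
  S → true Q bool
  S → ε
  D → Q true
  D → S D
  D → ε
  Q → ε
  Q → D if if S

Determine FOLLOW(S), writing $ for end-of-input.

{$, bool, if, true}

FIRST(S) = {ε, bool, if, true}  (via Q bool true)
FIRST(D) = {ε, bool, if, true}  (via Q true, S D)
FIRST(Q) = {ε, bool, if, true}  (via D if if S)
FOLLOW(S) includes $ since S is the start symbol.
FOLLOW(D): in D→S D, the suffix after D is empty (adds nothing new); in Q→D if if S, D is followed by if if S with FIRST {if}. Thus FOLLOW(D) = {if}.
FOLLOW(Q): in S→Q bool true, Q is followed by bool true with FIRST {bool}; in S→true Q bool, Q is followed by bool with FIRST {bool}; in D→Q true, Q is followed by true with FIRST {true}. Thus FOLLOW(Q) = {bool, true}.
FOLLOW(S): in D→S D, S is followed by D with FIRST {ε, bool, if, true}; in D→S D, the suffix after S is nullable, so FOLLOW(S) ⊇ FOLLOW(D) = {if}; in Q→D if if S, the suffix after S is empty, so FOLLOW(S) ⊇ FOLLOW(Q) = {bool, true}. Thus FOLLOW(S) = {$, bool, if, true}.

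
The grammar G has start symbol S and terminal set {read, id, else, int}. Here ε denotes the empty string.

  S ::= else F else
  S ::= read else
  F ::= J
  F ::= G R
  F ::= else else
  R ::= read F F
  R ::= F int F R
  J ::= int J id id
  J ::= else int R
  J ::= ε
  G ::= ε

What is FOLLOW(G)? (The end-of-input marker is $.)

FIRST(S): from S::=else F else we get {else}; from S::=read else we get {read}. So FIRST(S) = {else, read}.
FIRST(J): from J::=int J id id we get {int}; from J::=else int R we get {else}; from J::=ε we get {ε}. So FIRST(J) = {ε, else, int}.
FIRST(G): from G::=ε we get {ε}. So FIRST(G) = {ε}.
FIRST(F): from F::=J we get {ε, else, int}; from F::=G R we get {else, int, read}; from F::=else else we get {else}. So FIRST(F) = {ε, else, int, read}.
FIRST(R): from R::=read F F we get {read}; from R::=F int F R we get {else, int, read}. So FIRST(R) = {else, int, read}.
FOLLOW(S) includes $ since S is the start symbol.
FOLLOW(S): S appears on no right-hand side. Thus FOLLOW(S) = {$}.
FOLLOW(G): in F::=G R, G is followed by R with FIRST {else, int, read}. Thus FOLLOW(G) = {else, int, read}.
FOLLOW(F): in S::=else F else, F is followed by else with FIRST {else}; in R::=read F F (occurrence 1), F is followed by F with FIRST {ε, else, int, read}; in R::=read F F (occurrence 1), the suffix after F is nullable, so FOLLOW(F) ⊇ FOLLOW(R) = {else, id, int, read}; in R::=read F F (occurrence 2), the suffix after F is empty, so FOLLOW(F) ⊇ FOLLOW(R) = {else, id, int, read}; in R::=F int F R (occurrence 1), F is followed by int F R with FIRST {int}; in R::=F int F R (occurrence 2), F is followed by R with FIRST {else, int, read}. Thus FOLLOW(F) = {else, id, int, read}.
FOLLOW(J): in F::=J, the suffix after J is empty, so FOLLOW(J) ⊇ FOLLOW(F) = {else, id, int, read}; in J::=int J id id, J is followed by id id with FIRST {id}. Thus FOLLOW(J) = {else, id, int, read}.
FOLLOW(R): in F::=G R, the suffix after R is empty, so FOLLOW(R) ⊇ FOLLOW(F) = {else, id, int, read}; in R::=F int F R, the suffix after R is empty (adds nothing new); in J::=else int R, the suffix after R is empty, so FOLLOW(R) ⊇ FOLLOW(J) = {else, id, int, read}. Thus FOLLOW(R) = {else, id, int, read}.

{else, int, read}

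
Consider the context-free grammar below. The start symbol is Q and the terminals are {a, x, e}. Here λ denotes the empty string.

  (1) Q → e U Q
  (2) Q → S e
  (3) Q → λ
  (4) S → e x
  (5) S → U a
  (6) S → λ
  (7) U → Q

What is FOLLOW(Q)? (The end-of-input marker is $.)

FIRST(Q) = {λ, a, e}  (via S e)
FIRST(U) = {λ, a, e}  (via Q)
FIRST(S) = {λ, a, e}  (via U a)
FOLLOW(Q) includes $ since Q is the start symbol.
FOLLOW(S): in Q→S e, S is followed by e with FIRST {e}. Thus FOLLOW(S) = {e}.
FOLLOW(Q): in Q→e U Q, the suffix after Q is empty (adds nothing new); in U→Q, the suffix after Q is empty, so FOLLOW(Q) ⊇ FOLLOW(U) = {$, a, e}. Thus FOLLOW(Q) = {$, a, e}.
FOLLOW(U): in Q→e U Q, U is followed by Q with FIRST {λ, a, e}; in Q→e U Q, the suffix after U is nullable, so FOLLOW(U) ⊇ FOLLOW(Q) = {$, a, e}; in S→U a, U is followed by a with FIRST {a}. Thus FOLLOW(U) = {$, a, e}.

{$, a, e}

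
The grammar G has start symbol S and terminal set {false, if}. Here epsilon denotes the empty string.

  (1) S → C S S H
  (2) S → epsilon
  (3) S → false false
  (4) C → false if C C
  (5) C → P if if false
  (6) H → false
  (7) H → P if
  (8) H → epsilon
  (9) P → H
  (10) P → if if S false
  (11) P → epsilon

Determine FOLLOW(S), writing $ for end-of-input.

{$, false, if}

FIRST(S) = {epsilon, false, if}  (via C S S H)
FIRST(C) = {false, if}  (via P if if false)
FIRST(H) = {epsilon, false, if}  (via P if)
FIRST(P) = {epsilon, false, if}  (via H)
FOLLOW(S) includes $ since S is the start symbol.
FOLLOW(S): in S→C S S H (occurrence 1), S is followed by S H with FIRST {epsilon, false, if}; in S→C S S H (occurrence 1), the suffix after S is nullable (adds nothing new); in S→C S S H (occurrence 2), S is followed by H with FIRST {epsilon, false, if}; in S→C S S H (occurrence 2), the suffix after S is nullable (adds nothing new); in P→if if S false, S is followed by false with FIRST {false}. Thus FOLLOW(S) = {$, false, if}.
FOLLOW(C): in S→C S S H, C is followed by S S H with FIRST {epsilon, false, if}; in S→C S S H, the suffix after C is nullable, so FOLLOW(C) ⊇ FOLLOW(S) = {$, false, if}; in C→false if C C (occurrence 1), C is followed by C with FIRST {false, if}; in C→false if C C (occurrence 2), the suffix after C is empty (adds nothing new). Thus FOLLOW(C) = {$, false, if}.
FOLLOW(P): in C→P if if false, P is followed by if if false with FIRST {if}; in H→P if, P is followed by if with FIRST {if}. Thus FOLLOW(P) = {if}.
FOLLOW(H): in S→C S S H, the suffix after H is empty, so FOLLOW(H) ⊇ FOLLOW(S) = {$, false, if}; in P→H, the suffix after H is empty, so FOLLOW(H) ⊇ FOLLOW(P) = {if}. Thus FOLLOW(H) = {$, false, if}.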